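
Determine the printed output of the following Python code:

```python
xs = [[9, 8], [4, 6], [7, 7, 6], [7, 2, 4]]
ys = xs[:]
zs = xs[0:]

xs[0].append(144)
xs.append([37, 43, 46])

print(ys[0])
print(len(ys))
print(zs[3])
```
[9, 8, 144]
4
[7, 2, 4]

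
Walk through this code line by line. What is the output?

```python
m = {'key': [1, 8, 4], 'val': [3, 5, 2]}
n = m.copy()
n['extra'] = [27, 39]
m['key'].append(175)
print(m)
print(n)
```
{'key': [1, 8, 4, 175], 'val': [3, 5, 2]}
{'key': [1, 8, 4, 175], 'val': [3, 5, 2], 'extra': [27, 39]}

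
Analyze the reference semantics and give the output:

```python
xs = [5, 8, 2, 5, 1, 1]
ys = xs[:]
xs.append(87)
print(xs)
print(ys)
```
[5, 8, 2, 5, 1, 1, 87]
[5, 8, 2, 5, 1, 1]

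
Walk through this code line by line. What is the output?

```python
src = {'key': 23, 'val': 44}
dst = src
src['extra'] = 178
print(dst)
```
{'key': 23, 'val': 44, 'extra': 178}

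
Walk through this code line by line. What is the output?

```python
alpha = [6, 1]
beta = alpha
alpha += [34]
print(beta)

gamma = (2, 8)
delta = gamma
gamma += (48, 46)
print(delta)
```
[6, 1, 34]
(2, 8)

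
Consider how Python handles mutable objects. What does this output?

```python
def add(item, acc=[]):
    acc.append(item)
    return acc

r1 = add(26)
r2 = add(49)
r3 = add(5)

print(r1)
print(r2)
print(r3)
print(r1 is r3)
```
[26, 49, 5]
[26, 49, 5]
[26, 49, 5]
True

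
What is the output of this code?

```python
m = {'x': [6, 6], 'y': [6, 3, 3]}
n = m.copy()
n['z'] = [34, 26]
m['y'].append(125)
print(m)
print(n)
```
{'x': [6, 6], 'y': [6, 3, 3, 125]}
{'x': [6, 6], 'y': [6, 3, 3, 125], 'z': [34, 26]}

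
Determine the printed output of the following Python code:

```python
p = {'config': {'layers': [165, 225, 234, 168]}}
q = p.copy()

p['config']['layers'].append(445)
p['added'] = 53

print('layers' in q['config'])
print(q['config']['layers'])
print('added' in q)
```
True
[165, 225, 234, 168, 445]
False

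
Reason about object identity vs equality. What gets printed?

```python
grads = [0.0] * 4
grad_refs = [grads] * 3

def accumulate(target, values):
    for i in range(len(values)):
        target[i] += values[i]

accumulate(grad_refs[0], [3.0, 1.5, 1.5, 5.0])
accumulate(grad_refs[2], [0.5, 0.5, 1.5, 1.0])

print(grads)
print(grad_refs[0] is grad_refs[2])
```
[3.5, 2.0, 3.0, 6.0]
True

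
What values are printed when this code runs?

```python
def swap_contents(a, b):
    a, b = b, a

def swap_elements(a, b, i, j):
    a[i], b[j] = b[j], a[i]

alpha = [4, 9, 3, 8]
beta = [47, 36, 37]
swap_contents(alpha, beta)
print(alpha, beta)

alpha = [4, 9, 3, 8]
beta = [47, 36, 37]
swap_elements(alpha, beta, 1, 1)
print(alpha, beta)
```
[4, 9, 3, 8] [47, 36, 37]
[4, 36, 3, 8] [47, 9, 37]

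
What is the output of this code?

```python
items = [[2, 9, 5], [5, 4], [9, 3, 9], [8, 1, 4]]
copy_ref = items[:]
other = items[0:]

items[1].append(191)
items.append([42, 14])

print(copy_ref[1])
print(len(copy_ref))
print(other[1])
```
[5, 4, 191]
4
[5, 4, 191]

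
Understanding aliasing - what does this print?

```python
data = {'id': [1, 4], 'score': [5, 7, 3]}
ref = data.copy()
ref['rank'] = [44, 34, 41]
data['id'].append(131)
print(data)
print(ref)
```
{'id': [1, 4, 131], 'score': [5, 7, 3]}
{'id': [1, 4, 131], 'score': [5, 7, 3], 'rank': [44, 34, 41]}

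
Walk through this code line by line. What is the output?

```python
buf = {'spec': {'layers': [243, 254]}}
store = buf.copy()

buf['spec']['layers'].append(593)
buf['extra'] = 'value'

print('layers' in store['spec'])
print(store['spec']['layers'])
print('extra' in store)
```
True
[243, 254, 593]
False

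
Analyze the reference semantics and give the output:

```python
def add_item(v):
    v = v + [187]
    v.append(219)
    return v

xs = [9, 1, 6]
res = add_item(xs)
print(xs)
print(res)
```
[9, 1, 6]
[9, 1, 6, 187, 219]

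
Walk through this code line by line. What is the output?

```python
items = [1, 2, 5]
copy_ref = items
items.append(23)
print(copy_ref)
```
[1, 2, 5, 23]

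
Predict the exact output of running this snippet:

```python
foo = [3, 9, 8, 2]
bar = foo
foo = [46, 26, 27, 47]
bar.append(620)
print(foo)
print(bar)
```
[46, 26, 27, 47]
[3, 9, 8, 2, 620]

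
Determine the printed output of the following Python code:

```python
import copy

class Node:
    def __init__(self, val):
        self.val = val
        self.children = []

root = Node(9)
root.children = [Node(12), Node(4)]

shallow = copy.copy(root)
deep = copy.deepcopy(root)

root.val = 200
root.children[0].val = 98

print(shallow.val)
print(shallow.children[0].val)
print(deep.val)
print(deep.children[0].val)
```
9
98
9
12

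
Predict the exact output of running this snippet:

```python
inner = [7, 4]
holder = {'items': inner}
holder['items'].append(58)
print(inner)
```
[7, 4, 58]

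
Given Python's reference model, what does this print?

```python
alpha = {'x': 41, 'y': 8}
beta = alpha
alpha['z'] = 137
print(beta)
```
{'x': 41, 'y': 8, 'z': 137}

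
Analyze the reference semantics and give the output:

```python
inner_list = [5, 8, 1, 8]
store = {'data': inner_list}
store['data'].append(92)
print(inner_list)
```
[5, 8, 1, 8, 92]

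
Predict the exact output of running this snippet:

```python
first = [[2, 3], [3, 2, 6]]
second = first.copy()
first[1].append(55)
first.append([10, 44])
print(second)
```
[[2, 3], [3, 2, 6, 55]]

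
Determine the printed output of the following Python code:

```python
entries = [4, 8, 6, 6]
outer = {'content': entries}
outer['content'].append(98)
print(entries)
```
[4, 8, 6, 6, 98]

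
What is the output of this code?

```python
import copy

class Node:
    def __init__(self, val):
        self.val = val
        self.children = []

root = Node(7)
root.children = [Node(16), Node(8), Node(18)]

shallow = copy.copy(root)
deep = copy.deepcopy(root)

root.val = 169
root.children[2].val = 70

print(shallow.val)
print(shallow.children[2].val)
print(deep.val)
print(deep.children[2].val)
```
7
70
7
18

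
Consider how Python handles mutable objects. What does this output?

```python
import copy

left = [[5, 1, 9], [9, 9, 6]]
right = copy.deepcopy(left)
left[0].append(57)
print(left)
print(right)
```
[[5, 1, 9, 57], [9, 9, 6]]
[[5, 1, 9], [9, 9, 6]]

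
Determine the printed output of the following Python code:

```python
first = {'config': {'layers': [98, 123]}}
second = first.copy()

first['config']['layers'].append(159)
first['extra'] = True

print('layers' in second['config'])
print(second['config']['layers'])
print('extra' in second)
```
True
[98, 123, 159]
False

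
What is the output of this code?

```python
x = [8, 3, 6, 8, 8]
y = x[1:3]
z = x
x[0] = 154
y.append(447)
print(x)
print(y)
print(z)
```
[154, 3, 6, 8, 8]
[3, 6, 447]
[154, 3, 6, 8, 8]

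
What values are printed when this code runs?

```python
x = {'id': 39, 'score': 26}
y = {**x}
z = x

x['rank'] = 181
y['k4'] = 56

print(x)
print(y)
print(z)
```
{'id': 39, 'score': 26, 'rank': 181}
{'id': 39, 'score': 26, 'k4': 56}
{'id': 39, 'score': 26, 'rank': 181}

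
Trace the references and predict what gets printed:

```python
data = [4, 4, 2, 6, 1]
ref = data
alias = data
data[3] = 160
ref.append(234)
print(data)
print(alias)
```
[4, 4, 2, 160, 1, 234]
[4, 4, 2, 160, 1, 234]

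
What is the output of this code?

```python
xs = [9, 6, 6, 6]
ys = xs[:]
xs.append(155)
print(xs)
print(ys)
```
[9, 6, 6, 6, 155]
[9, 6, 6, 6]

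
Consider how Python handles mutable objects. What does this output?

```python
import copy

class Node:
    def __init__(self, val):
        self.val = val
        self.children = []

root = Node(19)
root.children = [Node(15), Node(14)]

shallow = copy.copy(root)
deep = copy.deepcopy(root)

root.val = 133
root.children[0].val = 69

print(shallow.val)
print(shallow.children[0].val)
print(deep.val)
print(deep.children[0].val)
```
19
69
19
15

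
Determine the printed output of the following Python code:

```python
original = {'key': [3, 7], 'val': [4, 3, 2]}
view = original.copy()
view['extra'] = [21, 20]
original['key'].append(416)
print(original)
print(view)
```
{'key': [3, 7, 416], 'val': [4, 3, 2]}
{'key': [3, 7, 416], 'val': [4, 3, 2], 'extra': [21, 20]}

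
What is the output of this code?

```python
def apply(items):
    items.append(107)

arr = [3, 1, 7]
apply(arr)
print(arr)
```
[3, 1, 7, 107]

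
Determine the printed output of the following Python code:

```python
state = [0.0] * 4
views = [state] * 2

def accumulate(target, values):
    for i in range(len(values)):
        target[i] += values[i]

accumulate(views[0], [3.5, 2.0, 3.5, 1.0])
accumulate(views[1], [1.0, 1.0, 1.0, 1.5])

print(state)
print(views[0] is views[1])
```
[4.5, 3.0, 4.5, 2.5]
True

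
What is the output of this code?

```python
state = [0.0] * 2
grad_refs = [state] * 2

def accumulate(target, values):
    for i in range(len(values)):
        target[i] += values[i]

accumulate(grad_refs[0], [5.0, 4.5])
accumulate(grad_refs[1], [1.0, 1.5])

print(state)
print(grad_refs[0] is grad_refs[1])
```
[6.0, 6.0]
True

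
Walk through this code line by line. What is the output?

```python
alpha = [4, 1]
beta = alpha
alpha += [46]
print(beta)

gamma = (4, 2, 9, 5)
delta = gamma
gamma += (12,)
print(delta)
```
[4, 1, 46]
(4, 2, 9, 5)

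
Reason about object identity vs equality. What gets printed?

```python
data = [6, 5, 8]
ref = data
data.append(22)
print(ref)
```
[6, 5, 8, 22]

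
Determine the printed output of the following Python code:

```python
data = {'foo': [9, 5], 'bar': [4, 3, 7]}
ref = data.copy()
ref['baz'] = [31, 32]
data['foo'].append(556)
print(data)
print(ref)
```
{'foo': [9, 5, 556], 'bar': [4, 3, 7]}
{'foo': [9, 5, 556], 'bar': [4, 3, 7], 'baz': [31, 32]}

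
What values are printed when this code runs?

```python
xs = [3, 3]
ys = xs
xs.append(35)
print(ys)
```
[3, 3, 35]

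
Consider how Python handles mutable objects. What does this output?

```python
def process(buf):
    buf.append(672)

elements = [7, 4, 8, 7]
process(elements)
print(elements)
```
[7, 4, 8, 7, 672]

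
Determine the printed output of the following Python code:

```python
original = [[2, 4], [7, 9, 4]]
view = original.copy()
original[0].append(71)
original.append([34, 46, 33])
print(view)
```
[[2, 4, 71], [7, 9, 4]]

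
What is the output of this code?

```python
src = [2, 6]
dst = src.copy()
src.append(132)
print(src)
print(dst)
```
[2, 6, 132]
[2, 6]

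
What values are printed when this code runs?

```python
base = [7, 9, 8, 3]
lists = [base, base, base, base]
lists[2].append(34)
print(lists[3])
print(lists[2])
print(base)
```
[7, 9, 8, 3, 34]
[7, 9, 8, 3, 34]
[7, 9, 8, 3, 34]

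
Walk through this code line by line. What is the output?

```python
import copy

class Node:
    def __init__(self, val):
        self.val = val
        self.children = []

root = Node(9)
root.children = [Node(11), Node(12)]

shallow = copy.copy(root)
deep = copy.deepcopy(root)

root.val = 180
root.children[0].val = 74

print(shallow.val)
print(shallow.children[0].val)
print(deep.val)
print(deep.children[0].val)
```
9
74
9
11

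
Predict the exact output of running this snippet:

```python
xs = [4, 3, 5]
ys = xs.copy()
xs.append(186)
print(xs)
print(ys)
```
[4, 3, 5, 186]
[4, 3, 5]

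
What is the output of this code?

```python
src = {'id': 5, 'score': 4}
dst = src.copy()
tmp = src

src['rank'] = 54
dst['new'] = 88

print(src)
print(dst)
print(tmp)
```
{'id': 5, 'score': 4, 'rank': 54}
{'id': 5, 'score': 4, 'new': 88}
{'id': 5, 'score': 4, 'rank': 54}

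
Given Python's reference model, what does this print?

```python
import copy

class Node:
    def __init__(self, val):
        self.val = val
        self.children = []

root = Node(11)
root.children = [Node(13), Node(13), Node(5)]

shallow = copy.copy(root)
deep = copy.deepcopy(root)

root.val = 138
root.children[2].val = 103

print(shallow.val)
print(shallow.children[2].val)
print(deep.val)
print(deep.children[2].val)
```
11
103
11
5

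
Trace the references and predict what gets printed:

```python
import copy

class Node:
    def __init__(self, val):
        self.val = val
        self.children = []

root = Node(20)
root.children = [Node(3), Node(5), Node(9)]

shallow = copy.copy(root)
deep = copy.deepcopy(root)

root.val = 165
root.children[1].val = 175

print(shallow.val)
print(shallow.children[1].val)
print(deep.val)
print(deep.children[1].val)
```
20
175
20
5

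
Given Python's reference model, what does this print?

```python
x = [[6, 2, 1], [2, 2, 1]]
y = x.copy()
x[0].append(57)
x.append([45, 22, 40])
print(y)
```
[[6, 2, 1, 57], [2, 2, 1]]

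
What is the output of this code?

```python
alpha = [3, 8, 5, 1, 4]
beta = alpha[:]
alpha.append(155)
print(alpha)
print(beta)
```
[3, 8, 5, 1, 4, 155]
[3, 8, 5, 1, 4]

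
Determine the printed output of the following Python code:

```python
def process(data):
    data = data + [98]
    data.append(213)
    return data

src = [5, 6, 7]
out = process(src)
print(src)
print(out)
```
[5, 6, 7]
[5, 6, 7, 98, 213]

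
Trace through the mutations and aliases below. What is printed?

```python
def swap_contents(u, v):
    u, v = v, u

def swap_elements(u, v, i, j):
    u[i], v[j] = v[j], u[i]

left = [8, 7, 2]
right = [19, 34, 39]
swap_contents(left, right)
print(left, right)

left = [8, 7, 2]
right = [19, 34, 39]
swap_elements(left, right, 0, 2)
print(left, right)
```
[8, 7, 2] [19, 34, 39]
[39, 7, 2] [19, 34, 8]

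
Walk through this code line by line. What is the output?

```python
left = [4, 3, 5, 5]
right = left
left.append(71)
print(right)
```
[4, 3, 5, 5, 71]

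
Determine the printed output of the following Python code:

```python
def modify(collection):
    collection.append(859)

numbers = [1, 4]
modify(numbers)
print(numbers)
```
[1, 4, 859]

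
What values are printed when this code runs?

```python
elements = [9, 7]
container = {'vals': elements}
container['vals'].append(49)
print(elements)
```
[9, 7, 49]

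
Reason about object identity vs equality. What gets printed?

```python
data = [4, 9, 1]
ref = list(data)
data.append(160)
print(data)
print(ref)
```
[4, 9, 1, 160]
[4, 9, 1]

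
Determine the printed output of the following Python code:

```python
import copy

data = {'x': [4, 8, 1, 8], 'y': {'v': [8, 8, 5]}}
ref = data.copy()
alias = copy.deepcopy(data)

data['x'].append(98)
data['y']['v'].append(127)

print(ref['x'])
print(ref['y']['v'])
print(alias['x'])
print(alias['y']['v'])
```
[4, 8, 1, 8, 98]
[8, 8, 5, 127]
[4, 8, 1, 8]
[8, 8, 5]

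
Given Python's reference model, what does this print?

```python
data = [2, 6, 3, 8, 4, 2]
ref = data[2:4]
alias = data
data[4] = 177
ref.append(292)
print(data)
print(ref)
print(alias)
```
[2, 6, 3, 8, 177, 2]
[3, 8, 292]
[2, 6, 3, 8, 177, 2]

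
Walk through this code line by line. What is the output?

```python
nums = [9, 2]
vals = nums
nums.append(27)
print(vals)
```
[9, 2, 27]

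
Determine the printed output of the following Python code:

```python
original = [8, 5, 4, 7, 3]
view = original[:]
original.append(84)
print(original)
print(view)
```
[8, 5, 4, 7, 3, 84]
[8, 5, 4, 7, 3]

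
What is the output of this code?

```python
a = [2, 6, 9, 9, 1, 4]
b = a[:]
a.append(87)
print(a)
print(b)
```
[2, 6, 9, 9, 1, 4, 87]
[2, 6, 9, 9, 1, 4]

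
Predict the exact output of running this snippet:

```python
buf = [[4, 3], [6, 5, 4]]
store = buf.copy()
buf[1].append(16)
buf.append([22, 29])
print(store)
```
[[4, 3], [6, 5, 4, 16]]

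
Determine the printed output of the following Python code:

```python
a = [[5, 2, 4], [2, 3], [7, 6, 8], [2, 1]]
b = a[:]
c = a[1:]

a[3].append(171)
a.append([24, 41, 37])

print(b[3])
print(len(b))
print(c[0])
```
[2, 1, 171]
4
[2, 3]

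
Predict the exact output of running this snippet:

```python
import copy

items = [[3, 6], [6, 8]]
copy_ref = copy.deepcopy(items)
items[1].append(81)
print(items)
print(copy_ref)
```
[[3, 6], [6, 8, 81]]
[[3, 6], [6, 8]]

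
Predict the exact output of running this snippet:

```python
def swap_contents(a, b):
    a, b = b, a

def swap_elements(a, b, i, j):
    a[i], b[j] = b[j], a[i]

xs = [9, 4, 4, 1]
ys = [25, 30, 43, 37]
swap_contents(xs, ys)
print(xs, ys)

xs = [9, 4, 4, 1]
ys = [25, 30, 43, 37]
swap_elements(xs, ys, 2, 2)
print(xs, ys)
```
[9, 4, 4, 1] [25, 30, 43, 37]
[9, 4, 43, 1] [25, 30, 4, 37]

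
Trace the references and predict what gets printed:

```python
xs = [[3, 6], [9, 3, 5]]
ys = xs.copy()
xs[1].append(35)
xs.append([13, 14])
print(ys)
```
[[3, 6], [9, 3, 5, 35]]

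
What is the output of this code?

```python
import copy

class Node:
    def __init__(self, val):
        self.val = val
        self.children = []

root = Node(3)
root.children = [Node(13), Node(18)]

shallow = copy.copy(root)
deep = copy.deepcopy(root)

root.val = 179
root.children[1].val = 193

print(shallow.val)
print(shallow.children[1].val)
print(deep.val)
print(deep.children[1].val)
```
3
193
3
18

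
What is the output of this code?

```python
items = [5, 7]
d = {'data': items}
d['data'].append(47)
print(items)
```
[5, 7, 47]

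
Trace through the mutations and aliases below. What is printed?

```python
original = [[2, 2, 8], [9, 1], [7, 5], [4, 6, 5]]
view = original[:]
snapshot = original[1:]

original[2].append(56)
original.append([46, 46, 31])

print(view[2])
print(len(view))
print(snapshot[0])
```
[7, 5, 56]
4
[9, 1]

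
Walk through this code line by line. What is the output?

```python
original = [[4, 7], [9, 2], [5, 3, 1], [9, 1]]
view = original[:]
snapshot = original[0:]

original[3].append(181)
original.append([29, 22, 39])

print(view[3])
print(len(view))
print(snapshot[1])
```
[9, 1, 181]
4
[9, 2]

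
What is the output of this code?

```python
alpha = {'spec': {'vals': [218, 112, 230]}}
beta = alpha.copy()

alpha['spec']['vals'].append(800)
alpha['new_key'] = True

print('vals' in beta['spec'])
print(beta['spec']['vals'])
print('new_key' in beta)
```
True
[218, 112, 230, 800]
False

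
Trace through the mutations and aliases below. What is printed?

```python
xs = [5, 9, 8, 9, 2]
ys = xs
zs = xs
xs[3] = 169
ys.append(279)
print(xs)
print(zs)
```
[5, 9, 8, 169, 2, 279]
[5, 9, 8, 169, 2, 279]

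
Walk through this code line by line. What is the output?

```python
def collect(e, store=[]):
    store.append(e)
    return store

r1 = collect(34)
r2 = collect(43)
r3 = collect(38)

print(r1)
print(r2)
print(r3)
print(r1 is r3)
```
[34, 43, 38]
[34, 43, 38]
[34, 43, 38]
True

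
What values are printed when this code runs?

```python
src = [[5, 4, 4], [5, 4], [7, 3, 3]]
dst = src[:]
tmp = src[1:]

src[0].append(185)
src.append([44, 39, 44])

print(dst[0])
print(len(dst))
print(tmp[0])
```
[5, 4, 4, 185]
3
[5, 4]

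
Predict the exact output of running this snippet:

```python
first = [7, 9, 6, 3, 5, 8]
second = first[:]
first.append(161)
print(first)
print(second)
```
[7, 9, 6, 3, 5, 8, 161]
[7, 9, 6, 3, 5, 8]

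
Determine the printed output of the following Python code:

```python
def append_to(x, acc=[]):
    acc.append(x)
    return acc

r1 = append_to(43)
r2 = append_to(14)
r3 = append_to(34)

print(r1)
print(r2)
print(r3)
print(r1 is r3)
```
[43, 14, 34]
[43, 14, 34]
[43, 14, 34]
True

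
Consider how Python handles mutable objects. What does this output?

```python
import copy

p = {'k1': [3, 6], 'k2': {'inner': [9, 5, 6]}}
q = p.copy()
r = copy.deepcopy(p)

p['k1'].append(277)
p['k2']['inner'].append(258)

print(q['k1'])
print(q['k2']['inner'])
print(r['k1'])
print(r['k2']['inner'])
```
[3, 6, 277]
[9, 5, 6, 258]
[3, 6]
[9, 5, 6]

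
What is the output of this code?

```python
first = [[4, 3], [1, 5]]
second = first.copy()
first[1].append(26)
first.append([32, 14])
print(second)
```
[[4, 3], [1, 5, 26]]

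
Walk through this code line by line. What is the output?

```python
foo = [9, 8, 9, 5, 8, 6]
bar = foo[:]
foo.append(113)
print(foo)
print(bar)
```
[9, 8, 9, 5, 8, 6, 113]
[9, 8, 9, 5, 8, 6]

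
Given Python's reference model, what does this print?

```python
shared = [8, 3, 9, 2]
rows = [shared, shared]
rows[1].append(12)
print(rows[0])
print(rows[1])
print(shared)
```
[8, 3, 9, 2, 12]
[8, 3, 9, 2, 12]
[8, 3, 9, 2, 12]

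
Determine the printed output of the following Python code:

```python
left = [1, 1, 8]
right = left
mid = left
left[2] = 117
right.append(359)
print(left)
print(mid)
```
[1, 1, 117, 359]
[1, 1, 117, 359]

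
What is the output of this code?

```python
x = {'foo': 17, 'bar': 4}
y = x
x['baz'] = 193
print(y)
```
{'foo': 17, 'bar': 4, 'baz': 193}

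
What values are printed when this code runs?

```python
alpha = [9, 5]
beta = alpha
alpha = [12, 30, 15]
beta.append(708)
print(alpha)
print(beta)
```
[12, 30, 15]
[9, 5, 708]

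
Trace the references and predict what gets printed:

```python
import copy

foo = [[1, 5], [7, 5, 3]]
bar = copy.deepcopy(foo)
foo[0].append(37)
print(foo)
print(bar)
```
[[1, 5, 37], [7, 5, 3]]
[[1, 5], [7, 5, 3]]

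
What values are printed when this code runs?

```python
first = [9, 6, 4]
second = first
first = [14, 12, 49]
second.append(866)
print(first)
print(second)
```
[14, 12, 49]
[9, 6, 4, 866]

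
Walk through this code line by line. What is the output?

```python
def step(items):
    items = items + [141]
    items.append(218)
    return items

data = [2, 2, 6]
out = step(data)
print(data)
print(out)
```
[2, 2, 6]
[2, 2, 6, 141, 218]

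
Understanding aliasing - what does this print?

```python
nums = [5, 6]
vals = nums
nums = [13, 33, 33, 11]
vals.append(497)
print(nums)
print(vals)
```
[13, 33, 33, 11]
[5, 6, 497]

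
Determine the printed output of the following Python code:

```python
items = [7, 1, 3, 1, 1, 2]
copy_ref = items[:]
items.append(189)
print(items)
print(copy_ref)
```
[7, 1, 3, 1, 1, 2, 189]
[7, 1, 3, 1, 1, 2]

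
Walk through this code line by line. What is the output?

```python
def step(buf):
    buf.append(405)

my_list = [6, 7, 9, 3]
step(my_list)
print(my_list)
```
[6, 7, 9, 3, 405]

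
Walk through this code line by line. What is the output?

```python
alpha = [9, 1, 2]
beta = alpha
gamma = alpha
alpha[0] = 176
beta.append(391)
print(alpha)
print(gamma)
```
[176, 1, 2, 391]
[176, 1, 2, 391]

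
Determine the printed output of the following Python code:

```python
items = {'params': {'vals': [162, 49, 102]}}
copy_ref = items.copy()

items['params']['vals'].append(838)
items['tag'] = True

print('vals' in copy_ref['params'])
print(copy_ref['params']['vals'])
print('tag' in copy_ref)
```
True
[162, 49, 102, 838]
False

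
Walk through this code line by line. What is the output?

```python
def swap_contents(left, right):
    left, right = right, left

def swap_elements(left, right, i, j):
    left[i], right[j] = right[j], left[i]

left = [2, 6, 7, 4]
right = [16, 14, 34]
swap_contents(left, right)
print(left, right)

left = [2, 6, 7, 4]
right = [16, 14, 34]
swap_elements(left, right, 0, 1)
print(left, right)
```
[2, 6, 7, 4] [16, 14, 34]
[14, 6, 7, 4] [16, 2, 34]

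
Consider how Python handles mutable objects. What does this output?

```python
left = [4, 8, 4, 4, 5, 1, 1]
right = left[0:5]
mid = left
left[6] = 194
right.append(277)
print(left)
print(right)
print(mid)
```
[4, 8, 4, 4, 5, 1, 194]
[4, 8, 4, 4, 5, 277]
[4, 8, 4, 4, 5, 1, 194]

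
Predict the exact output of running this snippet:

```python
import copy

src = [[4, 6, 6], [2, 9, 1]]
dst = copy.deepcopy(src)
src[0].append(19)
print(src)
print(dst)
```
[[4, 6, 6, 19], [2, 9, 1]]
[[4, 6, 6], [2, 9, 1]]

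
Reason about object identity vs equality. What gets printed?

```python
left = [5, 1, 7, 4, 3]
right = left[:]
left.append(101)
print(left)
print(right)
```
[5, 1, 7, 4, 3, 101]
[5, 1, 7, 4, 3]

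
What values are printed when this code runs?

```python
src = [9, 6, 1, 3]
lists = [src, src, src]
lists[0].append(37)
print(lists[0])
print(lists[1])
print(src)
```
[9, 6, 1, 3, 37]
[9, 6, 1, 3, 37]
[9, 6, 1, 3, 37]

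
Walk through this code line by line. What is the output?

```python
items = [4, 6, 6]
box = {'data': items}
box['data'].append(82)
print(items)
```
[4, 6, 6, 82]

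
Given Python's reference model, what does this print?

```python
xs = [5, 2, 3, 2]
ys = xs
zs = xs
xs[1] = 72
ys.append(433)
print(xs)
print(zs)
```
[5, 72, 3, 2, 433]
[5, 72, 3, 2, 433]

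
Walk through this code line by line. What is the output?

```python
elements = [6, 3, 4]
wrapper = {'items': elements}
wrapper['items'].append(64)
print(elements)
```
[6, 3, 4, 64]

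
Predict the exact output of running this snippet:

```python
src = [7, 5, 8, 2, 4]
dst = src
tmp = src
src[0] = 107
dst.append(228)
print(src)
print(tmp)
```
[107, 5, 8, 2, 4, 228]
[107, 5, 8, 2, 4, 228]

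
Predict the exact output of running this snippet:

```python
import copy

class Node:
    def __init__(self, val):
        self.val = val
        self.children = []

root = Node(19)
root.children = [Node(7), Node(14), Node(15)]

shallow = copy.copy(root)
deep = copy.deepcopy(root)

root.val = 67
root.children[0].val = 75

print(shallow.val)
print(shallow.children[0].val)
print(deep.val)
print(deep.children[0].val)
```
19
75
19
7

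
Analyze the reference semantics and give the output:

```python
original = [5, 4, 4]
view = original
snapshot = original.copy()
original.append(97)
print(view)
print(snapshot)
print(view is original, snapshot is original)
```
[5, 4, 4, 97]
[5, 4, 4]
True False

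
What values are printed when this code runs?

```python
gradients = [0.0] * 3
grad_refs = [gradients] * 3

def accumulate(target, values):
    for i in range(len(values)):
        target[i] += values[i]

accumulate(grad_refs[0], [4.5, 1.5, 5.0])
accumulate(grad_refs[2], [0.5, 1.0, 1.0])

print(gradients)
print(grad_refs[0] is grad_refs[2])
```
[5.0, 2.5, 6.0]
True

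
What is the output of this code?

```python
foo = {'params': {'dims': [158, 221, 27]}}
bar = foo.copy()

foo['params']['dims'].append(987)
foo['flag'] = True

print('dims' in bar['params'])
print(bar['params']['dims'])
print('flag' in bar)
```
True
[158, 221, 27, 987]
False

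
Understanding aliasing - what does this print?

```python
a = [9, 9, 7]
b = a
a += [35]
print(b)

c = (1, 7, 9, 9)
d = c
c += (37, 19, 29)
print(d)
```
[9, 9, 7, 35]
(1, 7, 9, 9)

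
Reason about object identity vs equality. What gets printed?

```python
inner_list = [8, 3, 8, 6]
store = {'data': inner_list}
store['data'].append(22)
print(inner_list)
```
[8, 3, 8, 6, 22]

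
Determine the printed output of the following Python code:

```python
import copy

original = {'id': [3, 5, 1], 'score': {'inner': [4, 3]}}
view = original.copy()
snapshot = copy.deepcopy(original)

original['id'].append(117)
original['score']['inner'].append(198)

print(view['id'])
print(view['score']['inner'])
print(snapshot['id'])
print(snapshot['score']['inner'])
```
[3, 5, 1, 117]
[4, 3, 198]
[3, 5, 1]
[4, 3]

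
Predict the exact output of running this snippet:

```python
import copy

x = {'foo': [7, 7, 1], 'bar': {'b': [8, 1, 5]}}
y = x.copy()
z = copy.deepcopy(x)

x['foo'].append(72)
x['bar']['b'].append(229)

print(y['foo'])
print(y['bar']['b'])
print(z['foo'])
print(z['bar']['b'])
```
[7, 7, 1, 72]
[8, 1, 5, 229]
[7, 7, 1]
[8, 1, 5]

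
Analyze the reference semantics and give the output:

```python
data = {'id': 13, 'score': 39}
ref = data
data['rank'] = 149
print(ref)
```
{'id': 13, 'score': 39, 'rank': 149}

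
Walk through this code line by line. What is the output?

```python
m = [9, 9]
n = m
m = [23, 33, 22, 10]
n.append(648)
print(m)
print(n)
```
[23, 33, 22, 10]
[9, 9, 648]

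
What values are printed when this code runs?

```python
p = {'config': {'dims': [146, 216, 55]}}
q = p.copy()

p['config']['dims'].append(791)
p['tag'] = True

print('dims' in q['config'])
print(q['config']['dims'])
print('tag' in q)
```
True
[146, 216, 55, 791]
False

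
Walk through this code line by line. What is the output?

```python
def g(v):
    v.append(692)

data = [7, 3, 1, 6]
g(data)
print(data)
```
[7, 3, 1, 6, 692]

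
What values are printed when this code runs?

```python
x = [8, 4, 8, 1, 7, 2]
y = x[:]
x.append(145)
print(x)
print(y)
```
[8, 4, 8, 1, 7, 2, 145]
[8, 4, 8, 1, 7, 2]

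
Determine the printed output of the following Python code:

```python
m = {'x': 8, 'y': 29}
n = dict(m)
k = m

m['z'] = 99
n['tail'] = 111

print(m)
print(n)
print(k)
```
{'x': 8, 'y': 29, 'z': 99}
{'x': 8, 'y': 29, 'tail': 111}
{'x': 8, 'y': 29, 'z': 99}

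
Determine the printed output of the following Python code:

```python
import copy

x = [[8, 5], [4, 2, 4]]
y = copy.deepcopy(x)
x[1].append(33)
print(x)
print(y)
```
[[8, 5], [4, 2, 4, 33]]
[[8, 5], [4, 2, 4]]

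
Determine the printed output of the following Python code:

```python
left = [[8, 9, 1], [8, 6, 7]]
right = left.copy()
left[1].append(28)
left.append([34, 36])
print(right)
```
[[8, 9, 1], [8, 6, 7, 28]]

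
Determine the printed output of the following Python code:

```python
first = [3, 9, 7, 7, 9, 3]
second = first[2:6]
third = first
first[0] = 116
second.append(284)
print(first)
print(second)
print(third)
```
[116, 9, 7, 7, 9, 3]
[7, 7, 9, 3, 284]
[116, 9, 7, 7, 9, 3]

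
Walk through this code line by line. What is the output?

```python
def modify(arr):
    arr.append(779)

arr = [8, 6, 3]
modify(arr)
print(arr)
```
[8, 6, 3, 779]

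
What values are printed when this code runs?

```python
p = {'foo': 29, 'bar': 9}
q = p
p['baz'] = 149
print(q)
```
{'foo': 29, 'bar': 9, 'baz': 149}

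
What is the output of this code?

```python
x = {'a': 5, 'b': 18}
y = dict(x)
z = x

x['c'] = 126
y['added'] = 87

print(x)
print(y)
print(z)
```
{'a': 5, 'b': 18, 'c': 126}
{'a': 5, 'b': 18, 'added': 87}
{'a': 5, 'b': 18, 'c': 126}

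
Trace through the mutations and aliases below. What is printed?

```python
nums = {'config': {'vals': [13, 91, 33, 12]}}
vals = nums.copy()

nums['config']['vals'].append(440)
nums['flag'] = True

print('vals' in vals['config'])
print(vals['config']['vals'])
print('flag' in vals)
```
True
[13, 91, 33, 12, 440]
False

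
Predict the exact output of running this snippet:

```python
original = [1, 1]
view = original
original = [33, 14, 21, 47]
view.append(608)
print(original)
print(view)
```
[33, 14, 21, 47]
[1, 1, 608]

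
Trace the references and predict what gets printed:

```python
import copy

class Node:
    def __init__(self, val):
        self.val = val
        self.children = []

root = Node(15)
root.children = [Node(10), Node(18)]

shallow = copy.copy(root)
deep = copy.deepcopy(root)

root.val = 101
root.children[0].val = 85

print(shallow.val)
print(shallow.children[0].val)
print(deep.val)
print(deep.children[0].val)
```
15
85
15
10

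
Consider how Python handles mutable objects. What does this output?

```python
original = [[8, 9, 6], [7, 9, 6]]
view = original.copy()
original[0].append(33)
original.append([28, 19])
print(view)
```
[[8, 9, 6, 33], [7, 9, 6]]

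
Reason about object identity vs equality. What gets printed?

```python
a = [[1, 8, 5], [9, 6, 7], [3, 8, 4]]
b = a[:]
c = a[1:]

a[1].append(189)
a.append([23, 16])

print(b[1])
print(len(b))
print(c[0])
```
[9, 6, 7, 189]
3
[9, 6, 7, 189]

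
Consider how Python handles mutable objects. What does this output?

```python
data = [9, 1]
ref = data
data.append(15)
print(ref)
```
[9, 1, 15]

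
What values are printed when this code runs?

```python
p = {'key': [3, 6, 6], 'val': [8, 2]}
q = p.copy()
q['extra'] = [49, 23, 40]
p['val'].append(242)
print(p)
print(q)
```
{'key': [3, 6, 6], 'val': [8, 2, 242]}
{'key': [3, 6, 6], 'val': [8, 2, 242], 'extra': [49, 23, 40]}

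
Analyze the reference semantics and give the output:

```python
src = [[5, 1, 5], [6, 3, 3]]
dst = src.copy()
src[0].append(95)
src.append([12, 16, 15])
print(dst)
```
[[5, 1, 5, 95], [6, 3, 3]]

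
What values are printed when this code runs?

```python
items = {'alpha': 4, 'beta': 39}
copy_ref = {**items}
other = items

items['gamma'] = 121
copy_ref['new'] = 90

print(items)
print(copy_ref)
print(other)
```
{'alpha': 4, 'beta': 39, 'gamma': 121}
{'alpha': 4, 'beta': 39, 'new': 90}
{'alpha': 4, 'beta': 39, 'gamma': 121}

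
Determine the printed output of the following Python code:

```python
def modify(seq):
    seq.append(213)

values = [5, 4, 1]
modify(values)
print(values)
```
[5, 4, 1, 213]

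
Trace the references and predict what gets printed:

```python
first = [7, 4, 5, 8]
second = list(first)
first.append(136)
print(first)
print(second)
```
[7, 4, 5, 8, 136]
[7, 4, 5, 8]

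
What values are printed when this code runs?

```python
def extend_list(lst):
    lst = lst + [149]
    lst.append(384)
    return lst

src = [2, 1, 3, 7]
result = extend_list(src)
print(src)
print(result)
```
[2, 1, 3, 7]
[2, 1, 3, 7, 149, 384]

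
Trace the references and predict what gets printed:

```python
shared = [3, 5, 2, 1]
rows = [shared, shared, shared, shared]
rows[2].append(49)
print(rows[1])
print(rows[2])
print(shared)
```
[3, 5, 2, 1, 49]
[3, 5, 2, 1, 49]
[3, 5, 2, 1, 49]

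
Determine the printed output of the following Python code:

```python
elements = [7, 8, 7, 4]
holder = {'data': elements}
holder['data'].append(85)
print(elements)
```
[7, 8, 7, 4, 85]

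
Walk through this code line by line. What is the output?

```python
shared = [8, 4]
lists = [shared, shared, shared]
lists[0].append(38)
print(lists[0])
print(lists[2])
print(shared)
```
[8, 4, 38]
[8, 4, 38]
[8, 4, 38]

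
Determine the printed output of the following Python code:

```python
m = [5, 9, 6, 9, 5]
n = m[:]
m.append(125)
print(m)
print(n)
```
[5, 9, 6, 9, 5, 125]
[5, 9, 6, 9, 5]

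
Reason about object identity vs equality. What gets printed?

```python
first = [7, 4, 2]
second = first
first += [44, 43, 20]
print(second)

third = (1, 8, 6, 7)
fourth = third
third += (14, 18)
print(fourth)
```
[7, 4, 2, 44, 43, 20]
(1, 8, 6, 7)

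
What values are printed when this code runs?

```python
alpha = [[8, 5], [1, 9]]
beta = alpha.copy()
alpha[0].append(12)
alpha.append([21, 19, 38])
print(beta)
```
[[8, 5, 12], [1, 9]]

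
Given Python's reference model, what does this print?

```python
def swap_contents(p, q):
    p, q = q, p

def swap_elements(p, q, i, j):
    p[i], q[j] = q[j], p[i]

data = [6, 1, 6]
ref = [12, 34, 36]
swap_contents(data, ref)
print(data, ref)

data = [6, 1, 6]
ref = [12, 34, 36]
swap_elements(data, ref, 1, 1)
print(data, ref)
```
[6, 1, 6] [12, 34, 36]
[6, 34, 6] [12, 1, 36]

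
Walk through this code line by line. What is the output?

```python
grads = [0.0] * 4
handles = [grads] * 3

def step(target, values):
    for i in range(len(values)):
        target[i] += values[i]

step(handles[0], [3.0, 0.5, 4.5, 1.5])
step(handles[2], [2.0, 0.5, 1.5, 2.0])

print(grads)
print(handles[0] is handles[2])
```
[5.0, 1.0, 6.0, 3.5]
True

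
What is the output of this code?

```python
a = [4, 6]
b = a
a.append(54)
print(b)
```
[4, 6, 54]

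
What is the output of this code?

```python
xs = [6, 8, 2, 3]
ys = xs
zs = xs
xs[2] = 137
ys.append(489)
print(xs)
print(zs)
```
[6, 8, 137, 3, 489]
[6, 8, 137, 3, 489]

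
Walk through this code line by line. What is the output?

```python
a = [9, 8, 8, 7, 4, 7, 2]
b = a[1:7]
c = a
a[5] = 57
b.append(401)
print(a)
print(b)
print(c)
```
[9, 8, 8, 7, 4, 57, 2]
[8, 8, 7, 4, 7, 2, 401]
[9, 8, 8, 7, 4, 57, 2]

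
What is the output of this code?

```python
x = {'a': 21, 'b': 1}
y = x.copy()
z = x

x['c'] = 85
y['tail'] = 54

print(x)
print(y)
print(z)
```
{'a': 21, 'b': 1, 'c': 85}
{'a': 21, 'b': 1, 'tail': 54}
{'a': 21, 'b': 1, 'c': 85}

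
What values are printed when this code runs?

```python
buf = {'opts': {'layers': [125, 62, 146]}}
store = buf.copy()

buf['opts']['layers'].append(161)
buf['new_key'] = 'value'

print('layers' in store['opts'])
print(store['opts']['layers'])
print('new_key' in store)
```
True
[125, 62, 146, 161]
False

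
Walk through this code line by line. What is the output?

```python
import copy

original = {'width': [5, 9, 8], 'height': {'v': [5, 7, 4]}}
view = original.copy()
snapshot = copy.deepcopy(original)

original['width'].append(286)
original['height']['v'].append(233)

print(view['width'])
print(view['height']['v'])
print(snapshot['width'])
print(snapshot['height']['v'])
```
[5, 9, 8, 286]
[5, 7, 4, 233]
[5, 9, 8]
[5, 7, 4]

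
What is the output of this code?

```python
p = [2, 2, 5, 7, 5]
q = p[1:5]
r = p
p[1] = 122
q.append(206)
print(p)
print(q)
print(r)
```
[2, 122, 5, 7, 5]
[2, 5, 7, 5, 206]
[2, 122, 5, 7, 5]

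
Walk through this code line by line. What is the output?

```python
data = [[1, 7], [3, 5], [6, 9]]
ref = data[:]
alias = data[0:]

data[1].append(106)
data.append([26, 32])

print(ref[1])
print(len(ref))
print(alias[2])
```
[3, 5, 106]
3
[6, 9]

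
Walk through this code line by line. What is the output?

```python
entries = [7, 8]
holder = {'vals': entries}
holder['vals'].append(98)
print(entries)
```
[7, 8, 98]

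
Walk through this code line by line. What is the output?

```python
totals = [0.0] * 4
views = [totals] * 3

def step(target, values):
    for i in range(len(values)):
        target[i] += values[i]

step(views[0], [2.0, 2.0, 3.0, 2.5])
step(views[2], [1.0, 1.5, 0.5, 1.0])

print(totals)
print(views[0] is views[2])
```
[3.0, 3.5, 3.5, 3.5]
True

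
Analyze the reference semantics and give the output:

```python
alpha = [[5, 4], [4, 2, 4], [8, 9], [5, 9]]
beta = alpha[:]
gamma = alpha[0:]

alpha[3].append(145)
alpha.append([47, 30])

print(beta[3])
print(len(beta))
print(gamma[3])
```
[5, 9, 145]
4
[5, 9, 145]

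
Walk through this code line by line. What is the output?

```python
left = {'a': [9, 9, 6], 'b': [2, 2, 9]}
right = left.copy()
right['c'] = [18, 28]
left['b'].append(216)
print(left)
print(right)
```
{'a': [9, 9, 6], 'b': [2, 2, 9, 216]}
{'a': [9, 9, 6], 'b': [2, 2, 9, 216], 'c': [18, 28]}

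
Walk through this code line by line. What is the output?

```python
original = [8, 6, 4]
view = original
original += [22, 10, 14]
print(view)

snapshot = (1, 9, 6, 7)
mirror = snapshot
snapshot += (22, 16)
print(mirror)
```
[8, 6, 4, 22, 10, 14]
(1, 9, 6, 7)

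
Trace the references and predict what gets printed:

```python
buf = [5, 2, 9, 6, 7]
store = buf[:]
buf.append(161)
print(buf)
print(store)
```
[5, 2, 9, 6, 7, 161]
[5, 2, 9, 6, 7]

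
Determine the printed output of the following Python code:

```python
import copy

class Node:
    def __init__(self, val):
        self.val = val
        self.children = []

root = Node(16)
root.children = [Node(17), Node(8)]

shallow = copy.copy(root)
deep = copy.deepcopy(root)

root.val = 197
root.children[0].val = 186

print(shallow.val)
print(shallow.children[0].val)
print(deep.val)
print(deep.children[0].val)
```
16
186
16
17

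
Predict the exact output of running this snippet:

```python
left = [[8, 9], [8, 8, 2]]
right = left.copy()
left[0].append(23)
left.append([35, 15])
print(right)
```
[[8, 9, 23], [8, 8, 2]]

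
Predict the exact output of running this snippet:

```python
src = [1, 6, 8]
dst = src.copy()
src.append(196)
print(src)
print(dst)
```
[1, 6, 8, 196]
[1, 6, 8]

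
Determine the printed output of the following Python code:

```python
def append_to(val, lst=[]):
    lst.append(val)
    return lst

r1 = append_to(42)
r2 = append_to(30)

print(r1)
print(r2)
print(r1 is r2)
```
[42, 30]
[42, 30]
True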